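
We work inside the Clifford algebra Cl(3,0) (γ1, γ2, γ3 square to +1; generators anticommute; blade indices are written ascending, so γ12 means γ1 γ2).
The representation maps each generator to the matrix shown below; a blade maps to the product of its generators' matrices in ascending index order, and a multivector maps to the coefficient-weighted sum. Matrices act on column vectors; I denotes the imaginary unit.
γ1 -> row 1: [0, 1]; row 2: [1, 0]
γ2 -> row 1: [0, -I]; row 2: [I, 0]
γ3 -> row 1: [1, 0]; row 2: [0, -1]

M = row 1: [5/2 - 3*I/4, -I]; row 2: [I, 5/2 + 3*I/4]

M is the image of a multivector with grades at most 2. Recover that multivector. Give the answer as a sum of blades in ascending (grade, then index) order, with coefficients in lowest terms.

Method: 1, rho(γ1), rho(γ2), rho(γ3) form a trace-orthogonal basis of the 2x2 complex matrices (tr(X Y) = 2 if X = Y, else 0), so M = m0*1 + m1*rho(γ1) + m2*rho(γ2) + m3*rho(γ3) with m0 = tr(M)/2 = 5/2, m1 = tr(M rho(γ1))/2 = 0, m2 = tr(M rho(γ2))/2 = 1, m3 = tr(M rho(γ3))/2 = -3*I/4.
Multiplying table entries, the bivector images are rho(γ12) = I*rho(γ3), rho(γ13) = -I*rho(γ2), rho(γ23) = I*rho(γ1); with real blade coefficients the real parts of m0..m3 are the coefficients of 1, γ1, γ2, γ3 and the imaginary parts give the bivectors (γ23: Im m1, γ13: -Im m2, γ12: Im m3).
Answer: 5/2 + γ2 - 3/4*γ12


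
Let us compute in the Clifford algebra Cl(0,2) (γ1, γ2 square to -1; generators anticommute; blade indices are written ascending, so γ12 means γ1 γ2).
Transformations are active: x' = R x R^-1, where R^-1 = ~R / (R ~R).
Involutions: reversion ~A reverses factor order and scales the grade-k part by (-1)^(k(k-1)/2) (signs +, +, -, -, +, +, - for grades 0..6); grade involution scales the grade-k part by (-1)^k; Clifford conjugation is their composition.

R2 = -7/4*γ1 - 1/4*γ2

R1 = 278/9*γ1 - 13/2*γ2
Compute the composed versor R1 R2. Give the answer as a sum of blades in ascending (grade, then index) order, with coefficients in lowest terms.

Distribute over the terms of R1 (each basis-blade product reordered to ascending indices, repeated generators contracted through their squares):
(278/9*γ1) R2 = 973/18 - 139/18*γ12
(-13/2*γ2) R2 = -13/8 - 91/8*γ12
Summing the partial products and collecting blades:
Answer: 3775/72 - 1375/72*γ12


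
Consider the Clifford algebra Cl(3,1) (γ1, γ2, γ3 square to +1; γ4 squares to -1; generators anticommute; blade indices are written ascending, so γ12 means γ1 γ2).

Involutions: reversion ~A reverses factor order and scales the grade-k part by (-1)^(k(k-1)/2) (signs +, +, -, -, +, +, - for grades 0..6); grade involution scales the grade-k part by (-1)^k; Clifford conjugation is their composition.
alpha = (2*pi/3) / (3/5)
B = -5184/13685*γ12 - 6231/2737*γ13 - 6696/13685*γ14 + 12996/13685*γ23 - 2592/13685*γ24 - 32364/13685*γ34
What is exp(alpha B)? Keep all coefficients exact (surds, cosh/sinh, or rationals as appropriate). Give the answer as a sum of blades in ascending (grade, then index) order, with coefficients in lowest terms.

B^2 term by term: the squares give (-5184/13685)^2*(γ12)^2 + (-6231/2737)^2*(γ13)^2 + (-6696/13685)^2*(γ14)^2 + (12996/13685)^2*(γ23)^2 + (-2592/13685)^2*(γ24)^2 + (-32364/13685)^2*(γ34)^2 = 26873856/187279225*(-1) + 38825361/7491169*(-1) + 44836416/187279225*(+1) + 168896016/187279225*(-1) + 6718464/187279225*(+1) + 1047428496/187279225*(+1) = -9/25 (each basis 2-blade squares to minus the product of its generators' squares); cross terms between blades sharing an index anticommute and cancel; the commuting (index-disjoint) pairs give grade-4 terms 2*c*c'*(blade product), which cancel blade by blade — γ1234: 335549952/187279225 - 32301504/37455845 - 174042432/187279225 = 0 — confirming B is simple. So B^2 = -9/25.
B^2 = -9/25 — the negative square puts this in the circular regime; l = 3/5, alpha*l = 2*pi/3, so exp(alpha B) = cos(2*pi/3) + (sin(2*pi/3)/(3/5))*B = -1/2 + (5*sqrt(3)/6)*B.
Answer: -1/2 - 864*sqrt(3)/2737*γ12 - 10385*sqrt(3)/5474*γ13 - 1116*sqrt(3)/2737*γ14 + 2166*sqrt(3)/2737*γ23 - 432*sqrt(3)/2737*γ24 - 5394*sqrt(3)/2737*γ34


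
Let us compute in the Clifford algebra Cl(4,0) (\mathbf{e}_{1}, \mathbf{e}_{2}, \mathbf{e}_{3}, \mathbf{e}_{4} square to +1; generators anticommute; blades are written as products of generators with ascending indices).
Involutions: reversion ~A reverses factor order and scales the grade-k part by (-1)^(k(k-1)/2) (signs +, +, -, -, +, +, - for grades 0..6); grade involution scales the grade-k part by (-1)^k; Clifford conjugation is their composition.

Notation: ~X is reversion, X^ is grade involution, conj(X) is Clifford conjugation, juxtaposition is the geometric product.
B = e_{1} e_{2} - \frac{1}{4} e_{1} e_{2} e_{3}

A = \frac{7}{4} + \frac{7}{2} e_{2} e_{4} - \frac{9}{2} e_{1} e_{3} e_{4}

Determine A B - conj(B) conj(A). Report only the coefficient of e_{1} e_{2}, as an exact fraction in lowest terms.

first term: \frac{7}{4} e_{1} e_{2} - \frac{7}{2} e_{1} e_{4} - \frac{9}{8} e_{2} e_{4} - \frac{7}{16} e_{1} e_{2} e_{3} - \frac{7}{8} e_{1} e_{3} e_{4} - \frac{9}{2} e_{2} e_{3} e_{4}
second term: -\frac{7}{4} e_{1} e_{2} + \frac{7}{2} e_{1} e_{4} + \frac{9}{8} e_{2} e_{4} - \frac{7}{16} e_{1} e_{2} e_{3} - \frac{7}{8} e_{1} e_{3} e_{4} - \frac{9}{2} e_{2} e_{3} e_{4}
Answer: \frac{7}{2}


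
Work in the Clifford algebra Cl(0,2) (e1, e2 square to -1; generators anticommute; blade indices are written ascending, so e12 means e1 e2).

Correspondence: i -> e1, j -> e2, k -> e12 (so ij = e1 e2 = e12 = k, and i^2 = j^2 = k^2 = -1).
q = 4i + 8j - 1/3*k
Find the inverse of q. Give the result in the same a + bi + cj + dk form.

In blades: q = 4*e1 + 8*e2 - 1/3*e12.
With qbar = -4*e1 - 8*e2 + 1/3*e12 (scalar fixed, mapped units negated), q qbar = 721/9 (the sum of squared coefficients), so q^-1 = qbar / (721/9) = -36/721*e1 - 72/721*e2 + 3/721*e12; translating back:
Answer: -36/721*i - 72/721*j + 3/721*k


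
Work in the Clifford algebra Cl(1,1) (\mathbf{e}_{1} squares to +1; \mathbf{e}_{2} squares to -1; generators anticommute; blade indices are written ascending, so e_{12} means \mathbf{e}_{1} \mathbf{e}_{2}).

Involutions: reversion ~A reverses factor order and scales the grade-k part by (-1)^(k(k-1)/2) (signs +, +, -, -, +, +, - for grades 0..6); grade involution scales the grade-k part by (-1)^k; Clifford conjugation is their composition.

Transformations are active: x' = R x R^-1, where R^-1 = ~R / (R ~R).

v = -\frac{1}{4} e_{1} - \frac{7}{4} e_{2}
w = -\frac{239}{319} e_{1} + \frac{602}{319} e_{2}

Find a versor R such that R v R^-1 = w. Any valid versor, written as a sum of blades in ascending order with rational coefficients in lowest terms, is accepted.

The midline construction: v and w both square to -3, so reflecting in their sum -\frac{1275}{1276} e_{1} + \frac{175}{1276} e_{2} exchanges them.
Answer: -\frac{1275}{1276} e_{1} + \frac{175}{1276} e_{2}


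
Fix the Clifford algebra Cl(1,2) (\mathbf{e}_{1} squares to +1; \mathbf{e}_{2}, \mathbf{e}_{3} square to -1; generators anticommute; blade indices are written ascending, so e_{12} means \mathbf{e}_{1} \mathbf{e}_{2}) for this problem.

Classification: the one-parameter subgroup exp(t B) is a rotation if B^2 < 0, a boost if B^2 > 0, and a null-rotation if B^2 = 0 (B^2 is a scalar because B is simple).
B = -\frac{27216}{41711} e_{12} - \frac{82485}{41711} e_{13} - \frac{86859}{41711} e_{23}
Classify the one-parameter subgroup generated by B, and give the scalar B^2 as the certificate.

B^2 term by term: the squares give (-\frac{27216}{41711})^2*(e_{12})^2 + (-\frac{82485}{41711})^2*(e_{13})^2 + (-\frac{86859}{41711})^2*(e_{23})^2 = \frac{740710656}{1739807521}*(+1) + \frac{6803775225}{1739807521}*(+1) + \frac{7544485881}{1739807521}*(-1) = 0 (each basis 2-blade squares to minus the product of its generators' squares); cross terms between blades sharing an index anticommute and cancel. So B^2 = 0.
Answer: null-rotation, certificate B^2 = 0. Key observation: B^2 = 0 is a conjugation invariant, so its sign decides the class regardless of the surface form of B.


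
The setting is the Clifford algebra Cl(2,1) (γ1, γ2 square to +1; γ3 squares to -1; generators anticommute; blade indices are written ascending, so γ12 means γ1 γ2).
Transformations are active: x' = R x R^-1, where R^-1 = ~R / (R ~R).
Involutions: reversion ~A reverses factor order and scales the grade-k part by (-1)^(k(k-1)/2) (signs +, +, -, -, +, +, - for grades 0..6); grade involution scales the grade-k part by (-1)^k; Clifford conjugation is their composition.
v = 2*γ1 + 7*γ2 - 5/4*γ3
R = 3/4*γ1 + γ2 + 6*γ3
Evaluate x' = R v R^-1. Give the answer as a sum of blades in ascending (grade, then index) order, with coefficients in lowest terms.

~R = 3/4*γ1 + γ2 + 6*γ3, and R ~R = -551/16, so R^-1 = ~R / (-551/16).
R v = 16 + 13/4*γ12 - 207/16*γ13 - 173/4*γ23
Answer: -1486/551*γ1 - 4369/551*γ2 - 9533/2204*γ3


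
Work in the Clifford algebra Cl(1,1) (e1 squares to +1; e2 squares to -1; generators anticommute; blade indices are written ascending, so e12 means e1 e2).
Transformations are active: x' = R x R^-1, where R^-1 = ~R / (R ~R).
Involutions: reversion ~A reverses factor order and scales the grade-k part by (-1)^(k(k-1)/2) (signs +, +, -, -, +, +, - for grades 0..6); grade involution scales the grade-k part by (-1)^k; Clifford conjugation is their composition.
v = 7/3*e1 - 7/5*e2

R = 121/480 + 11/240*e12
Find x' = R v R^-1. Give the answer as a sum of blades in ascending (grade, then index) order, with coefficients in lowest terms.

~R = 121/480 - 11/240*e12, and R ~R = 1573/25600, so R^-1 = ~R / (1573/25600).
R v = 4697/7200*e1 - 3311/7200*e2
Answer: 5299/1755*e1 - 833/351*e2


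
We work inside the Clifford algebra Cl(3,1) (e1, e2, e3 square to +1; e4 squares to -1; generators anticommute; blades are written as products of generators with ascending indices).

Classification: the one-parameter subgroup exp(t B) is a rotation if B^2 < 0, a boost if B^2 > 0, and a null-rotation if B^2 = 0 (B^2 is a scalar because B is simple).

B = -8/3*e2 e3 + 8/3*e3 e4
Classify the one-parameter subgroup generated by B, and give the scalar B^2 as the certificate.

B^2 term by term: the squares give (-8/3)^2*(e2 e3)^2 + (8/3)^2*(e3 e4)^2 = 64/9*(-1) + 64/9*(+1) = 0 (each basis 2-blade squares to minus the product of its generators' squares); cross terms between blades sharing an index anticommute and cancel. So B^2 = 0.
Answer: null-rotation, certificate B^2 = 0. Note: conjugating B changes its blade decomposition but never the scalar B^2 = 0, whose sign settles the classification.


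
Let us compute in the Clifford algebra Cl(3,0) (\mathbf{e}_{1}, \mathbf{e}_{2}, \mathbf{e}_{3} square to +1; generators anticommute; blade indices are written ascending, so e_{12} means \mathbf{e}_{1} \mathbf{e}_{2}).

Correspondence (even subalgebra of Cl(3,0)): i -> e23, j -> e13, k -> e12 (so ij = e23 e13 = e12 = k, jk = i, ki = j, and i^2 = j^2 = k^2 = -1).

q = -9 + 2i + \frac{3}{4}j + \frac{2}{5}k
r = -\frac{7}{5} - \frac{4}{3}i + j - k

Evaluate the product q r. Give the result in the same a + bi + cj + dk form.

In blades: q = -9 + \frac{2}{5} e_{12} + \frac{3}{4} e_{13} + 2 e_{23}, r = -\frac{7}{5} - e_{12} + e_{13} - \frac{4}{3} e_{23}.
Distribute q over r term by term (generator squares from the signature, products reordered to ascending indices): (-9)*r = \frac{63}{5} + 9 e_{12} - 9 e_{13} + 12 e_{23}; (\frac{2}{5} e_{12})*r = \frac{2}{5} - \frac{14}{25} e_{12} - \frac{8}{15} e_{13} - \frac{2}{5} e_{23}; (\frac{3}{4} e_{13})*r = -\frac{3}{4} + e_{12} - \frac{21}{20} e_{13} - \frac{3}{4} e_{23}; (2 e_{23})*r = \frac{8}{3} + 2 e_{12} + 2 e_{13} - \frac{14}{5} e_{23}.
Sum: \frac{179}{12} + \frac{286}{25} e_{12} - \frac{103}{12} e_{13} + \frac{161}{20} e_{23}; translating back through the correspondence:
Answer: \frac{179}{12} + \frac{161}{20}i - \frac{103}{12}j + \frac{286}{25}k


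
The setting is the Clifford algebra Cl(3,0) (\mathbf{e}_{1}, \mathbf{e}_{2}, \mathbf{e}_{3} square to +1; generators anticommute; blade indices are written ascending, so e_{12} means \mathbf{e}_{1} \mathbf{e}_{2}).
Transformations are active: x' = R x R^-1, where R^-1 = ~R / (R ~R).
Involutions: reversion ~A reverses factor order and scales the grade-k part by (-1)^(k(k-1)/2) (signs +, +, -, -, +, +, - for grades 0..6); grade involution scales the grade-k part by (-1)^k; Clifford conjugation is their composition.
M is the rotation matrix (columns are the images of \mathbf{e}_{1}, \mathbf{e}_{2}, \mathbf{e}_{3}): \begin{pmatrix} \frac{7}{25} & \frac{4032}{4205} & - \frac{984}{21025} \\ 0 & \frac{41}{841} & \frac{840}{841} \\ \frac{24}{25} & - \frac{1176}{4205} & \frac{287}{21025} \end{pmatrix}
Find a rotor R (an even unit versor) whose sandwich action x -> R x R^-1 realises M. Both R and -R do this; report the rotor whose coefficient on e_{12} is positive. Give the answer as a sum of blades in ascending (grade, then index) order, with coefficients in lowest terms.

Method: write R = a + b12*e_{12} + b13*e_{13} + b23*e_{23} with a^2 + b12^2 + b13^2 + b23^2 = 1 (so R^-1 = ~R). Expanding the columns R e_j ~R gives tr M = 4a^2 - 1 and, from the antisymmetric part, M21 - M12 = -4a*b12, M13 - M31 = 4a*b13, M32 - M23 = -4a*b23.
Here tr M = \frac{7199}{21025}, so a^2 = (1 + tr M)/4 = \frac{7056}{21025} and a = ±\frac{84}{145}. Taking a = \frac{84}{145}: M21 - M12 = -\frac{4032}{4205}, M13 - M31 = -\frac{21168}{21025}, M32 - M23 = -\frac{5376}{4205}, giving b12 = \frac{12}{29}, b13 = -\frac{63}{145}, b23 = \frac{16}{29}, i.e. R = \frac{84}{145} + \frac{12}{29} e_{12} - \frac{63}{145} e_{13} + \frac{16}{29} e_{23}.
Its e_{12} coefficient is already positive.
Answer: \frac{84}{145} + \frac{12}{29} e_{12} - \frac{63}{145} e_{13} + \frac{16}{29} e_{23}. Why the constraint matters: R and -R act identically through the sandwich — M has trace \frac{7199}{21025} either way — so only the sign condition on e_{12} picks one of the two preimages.


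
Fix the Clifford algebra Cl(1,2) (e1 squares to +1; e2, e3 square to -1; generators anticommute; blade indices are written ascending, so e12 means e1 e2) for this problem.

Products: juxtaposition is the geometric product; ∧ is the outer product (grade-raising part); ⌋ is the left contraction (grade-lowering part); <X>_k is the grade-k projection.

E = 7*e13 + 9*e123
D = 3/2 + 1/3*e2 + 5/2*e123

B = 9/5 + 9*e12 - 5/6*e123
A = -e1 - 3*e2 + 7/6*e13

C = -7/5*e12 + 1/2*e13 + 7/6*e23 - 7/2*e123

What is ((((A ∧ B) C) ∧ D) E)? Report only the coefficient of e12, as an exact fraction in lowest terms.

step 1: -9/5*e1 - 27/5*e2 + 21/10*e13
step 2: 21/20 + 189/25*e1 + 987/100*e2 + 27/5*e3 + 49/20*e12 + 189/10*e13 + 84/25*e23 + 3/5*e123
step 3: 63/40 + 567/50*e1 + 3031/200*e2 + 81/10*e3 + 1239/200*e12 + 567/20*e13 + 81/25*e23 - 111/40*e123
step 4: 8937/40 + 1377/50*e1 - 9429/40*e2 + 27027/200*e3 - 4779/50*e12 + 7371/50*e13 + 11739/200*e23 - 9191/100*e123
Answer: -4779/50


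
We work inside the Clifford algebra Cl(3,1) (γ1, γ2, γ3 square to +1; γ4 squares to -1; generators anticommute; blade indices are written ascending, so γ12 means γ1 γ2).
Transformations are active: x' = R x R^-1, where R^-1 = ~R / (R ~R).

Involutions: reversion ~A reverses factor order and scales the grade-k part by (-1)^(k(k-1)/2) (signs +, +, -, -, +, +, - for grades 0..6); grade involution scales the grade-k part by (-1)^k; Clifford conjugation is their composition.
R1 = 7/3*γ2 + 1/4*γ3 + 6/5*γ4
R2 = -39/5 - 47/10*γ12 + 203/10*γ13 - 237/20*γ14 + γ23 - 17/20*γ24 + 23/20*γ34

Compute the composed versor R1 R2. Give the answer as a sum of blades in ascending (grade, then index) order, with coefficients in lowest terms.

Distribute over the terms of R1 (each basis-blade product reordered to ascending indices, repeated generators contracted through their squares):
(7/3*γ2) R2 = 329/30*γ1 - 91/5*γ2 + 7/3*γ3 - 119/60*γ4 - 1421/30*γ123 + 553/20*γ124 + 161/60*γ234
(1/4*γ3) R2 = -203/40*γ1 - 1/4*γ2 - 39/20*γ3 + 23/80*γ4 - 47/40*γ123 + 237/80*γ134 + 17/80*γ234
(6/5*γ4) R2 = -711/50*γ1 - 51/50*γ2 + 69/50*γ3 - 234/25*γ4 - 141/25*γ124 + 609/25*γ134 + 6/5*γ234
Summing the partial products and collecting blades:
Answer: -4997/600*γ1 - 1947/100*γ2 + 529/300*γ3 - 13267/1200*γ4 - 1165/24*γ123 + 2201/100*γ124 + 10929/400*γ134 + 983/240*γ234


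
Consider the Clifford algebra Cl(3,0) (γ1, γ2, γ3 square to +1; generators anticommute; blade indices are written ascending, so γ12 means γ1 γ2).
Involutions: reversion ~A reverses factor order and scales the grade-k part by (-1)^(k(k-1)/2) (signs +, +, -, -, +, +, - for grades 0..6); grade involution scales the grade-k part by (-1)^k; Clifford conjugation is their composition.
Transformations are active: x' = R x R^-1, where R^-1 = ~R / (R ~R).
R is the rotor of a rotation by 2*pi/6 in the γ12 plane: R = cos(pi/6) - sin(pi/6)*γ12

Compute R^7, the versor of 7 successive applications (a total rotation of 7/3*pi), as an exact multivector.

Because a rotor carries half the rotation angle, composing 7 copies of this γ12-plane rotor multiplies the phase: 7*(pi/6) = 7*pi/6, hence R^7 = cos(7*pi/6) - sin(7*pi/6)*γ12.
cos(7*pi/6) = -sqrt(3)/2 and sin(7*pi/6) = -1/2, so R^7 = -sqrt(3)/2 + 1/2*γ12. The net rotation is 1/3*pi (after discarding 1 full turn, each of which contributes a factor -1 to the rotor); the rotor keeps the half-angle phase exactly.
Answer: -sqrt(3)/2 + 1/2*γ12


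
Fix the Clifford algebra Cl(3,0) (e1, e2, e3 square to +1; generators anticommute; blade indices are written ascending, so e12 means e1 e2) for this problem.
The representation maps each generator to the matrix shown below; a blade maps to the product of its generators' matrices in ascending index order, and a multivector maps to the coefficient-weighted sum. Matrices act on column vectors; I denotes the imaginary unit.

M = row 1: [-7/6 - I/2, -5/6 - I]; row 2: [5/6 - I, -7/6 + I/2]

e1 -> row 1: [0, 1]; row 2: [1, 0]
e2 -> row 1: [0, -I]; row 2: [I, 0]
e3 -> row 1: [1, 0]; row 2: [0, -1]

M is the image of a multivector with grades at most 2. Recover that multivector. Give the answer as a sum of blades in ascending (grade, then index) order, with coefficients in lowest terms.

Method: 1, rho(e1), rho(e2), rho(e3) form a trace-orthogonal basis of the 2x2 complex matrices (tr(X Y) = 2 if X = Y, else 0), so M = m0*1 + m1*rho(e1) + m2*rho(e2) + m3*rho(e3) with m0 = tr(M)/2 = -7/6, m1 = tr(M rho(e1))/2 = -I, m2 = tr(M rho(e2))/2 = -5*I/6, m3 = tr(M rho(e3))/2 = -I/2.
Multiplying table entries, the bivector images are rho(e12) = I*rho(e3), rho(e13) = -I*rho(e2), rho(e23) = I*rho(e1); with real blade coefficients the real parts of m0..m3 are the coefficients of 1, e1, e2, e3 and the imaginary parts give the bivectors (e23: Im m1, e13: -Im m2, e12: Im m3).
Answer: -7/6 - 1/2*e12 + 5/6*e13 - e23


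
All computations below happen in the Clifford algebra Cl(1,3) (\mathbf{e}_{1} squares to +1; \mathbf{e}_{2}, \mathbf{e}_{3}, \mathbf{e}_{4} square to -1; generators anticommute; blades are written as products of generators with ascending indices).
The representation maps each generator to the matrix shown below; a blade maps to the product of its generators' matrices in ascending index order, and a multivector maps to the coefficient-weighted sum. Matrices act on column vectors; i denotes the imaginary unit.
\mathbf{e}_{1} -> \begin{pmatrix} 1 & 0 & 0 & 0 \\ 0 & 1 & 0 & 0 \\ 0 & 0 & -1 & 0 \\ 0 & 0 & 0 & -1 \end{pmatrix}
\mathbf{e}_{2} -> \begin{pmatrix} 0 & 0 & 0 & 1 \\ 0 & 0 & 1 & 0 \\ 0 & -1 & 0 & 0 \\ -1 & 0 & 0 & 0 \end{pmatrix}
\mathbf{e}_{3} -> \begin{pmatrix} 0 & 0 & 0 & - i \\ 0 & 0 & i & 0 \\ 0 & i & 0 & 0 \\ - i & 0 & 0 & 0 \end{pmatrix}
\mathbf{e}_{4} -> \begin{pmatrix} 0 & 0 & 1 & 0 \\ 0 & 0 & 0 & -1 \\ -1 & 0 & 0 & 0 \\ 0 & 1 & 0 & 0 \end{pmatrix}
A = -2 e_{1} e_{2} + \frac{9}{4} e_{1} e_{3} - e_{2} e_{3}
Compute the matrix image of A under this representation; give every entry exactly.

Bivector images (products of the table entries): rho(e_{1} e_{2}) = rho(\mathbf{e}_{1})rho(\mathbf{e}_{2}) = \begin{pmatrix} 0 & 0 & 0 & 1 \\ 0 & 0 & 1 & 0 \\ 0 & 1 & 0 & 0 \\ 1 & 0 & 0 & 0 \end{pmatrix}; rho(e_{1} e_{3}) = rho(\mathbf{e}_{1})rho(\mathbf{e}_{3}) = \begin{pmatrix} 0 & 0 & 0 & - i \\ 0 & 0 & i & 0 \\ 0 & - i & 0 & 0 \\ i & 0 & 0 & 0 \end{pmatrix}; rho(e_{2} e_{3}) = rho(\mathbf{e}_{2})rho(\mathbf{e}_{3}) = \begin{pmatrix} - i & 0 & 0 & 0 \\ 0 & i & 0 & 0 \\ 0 & 0 & - i & 0 \\ 0 & 0 & 0 & i \end{pmatrix}.
M = (-2)*rho(e_{1} e_{2}) + (\frac{9}{4})*rho(e_{1} e_{3}) + (-1)*rho(e_{2} e_{3}), summed entrywise:
Answer: \begin{pmatrix} i & 0 & 0 & -2 - \frac{9 i}{4} \\ 0 & - i & -2 + \frac{9 i}{4} & 0 \\ 0 & -2 - \frac{9 i}{4} & i & 0 \\ -2 + \frac{9 i}{4} & 0 & 0 & - i \end{pmatrix}


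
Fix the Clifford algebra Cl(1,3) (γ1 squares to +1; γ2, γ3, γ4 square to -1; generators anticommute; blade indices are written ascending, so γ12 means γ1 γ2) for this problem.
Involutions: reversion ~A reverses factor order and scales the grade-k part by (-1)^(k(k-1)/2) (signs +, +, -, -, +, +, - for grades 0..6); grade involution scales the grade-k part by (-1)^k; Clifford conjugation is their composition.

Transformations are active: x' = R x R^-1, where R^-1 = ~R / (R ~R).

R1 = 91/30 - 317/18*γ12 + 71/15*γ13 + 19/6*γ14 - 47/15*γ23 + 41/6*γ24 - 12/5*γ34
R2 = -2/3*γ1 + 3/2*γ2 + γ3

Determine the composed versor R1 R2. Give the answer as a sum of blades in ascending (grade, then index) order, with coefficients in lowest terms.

Distribute over the terms of R2 (each basis-blade product reordered to ascending indices, repeated generators contracted through their squares):
R1 (-2/3*γ1) = -91/45*γ1 - 317/27*γ2 + 142/45*γ3 + 19/9*γ4 + 94/45*γ123 - 41/9*γ124 + 8/5*γ134
R1 (3/2*γ2) = 317/12*γ1 + 91/20*γ2 - 47/10*γ3 + 41/4*γ4 - 71/10*γ123 - 19/4*γ124 - 18/5*γ234
R1 (γ3) = -71/15*γ1 + 47/15*γ2 + 91/30*γ3 - 12/5*γ4 - 317/18*γ123 - 19/6*γ134 - 41/6*γ234
Summing the partial products and collecting blades:
Answer: 3539/180*γ1 - 2191/540*γ2 + 67/45*γ3 + 1793/180*γ4 - 1018/45*γ123 - 335/36*γ124 - 47/30*γ134 - 313/30*γ234


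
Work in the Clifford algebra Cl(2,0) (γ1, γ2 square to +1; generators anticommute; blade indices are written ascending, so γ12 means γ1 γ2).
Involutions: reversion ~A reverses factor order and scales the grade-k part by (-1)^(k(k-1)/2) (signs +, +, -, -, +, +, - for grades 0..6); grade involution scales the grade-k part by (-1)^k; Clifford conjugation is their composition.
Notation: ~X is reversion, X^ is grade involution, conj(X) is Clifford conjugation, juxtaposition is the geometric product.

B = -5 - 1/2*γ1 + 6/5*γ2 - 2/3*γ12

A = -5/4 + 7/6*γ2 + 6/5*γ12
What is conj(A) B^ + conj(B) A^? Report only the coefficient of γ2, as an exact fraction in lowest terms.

first term: 137/20 + 67/1800*γ1 + 119/15*γ2 + 89/12*γ12
second term: 137/20 + 67/1800*γ1 + 119/15*γ2 - 89/12*γ12
Answer: 238/15


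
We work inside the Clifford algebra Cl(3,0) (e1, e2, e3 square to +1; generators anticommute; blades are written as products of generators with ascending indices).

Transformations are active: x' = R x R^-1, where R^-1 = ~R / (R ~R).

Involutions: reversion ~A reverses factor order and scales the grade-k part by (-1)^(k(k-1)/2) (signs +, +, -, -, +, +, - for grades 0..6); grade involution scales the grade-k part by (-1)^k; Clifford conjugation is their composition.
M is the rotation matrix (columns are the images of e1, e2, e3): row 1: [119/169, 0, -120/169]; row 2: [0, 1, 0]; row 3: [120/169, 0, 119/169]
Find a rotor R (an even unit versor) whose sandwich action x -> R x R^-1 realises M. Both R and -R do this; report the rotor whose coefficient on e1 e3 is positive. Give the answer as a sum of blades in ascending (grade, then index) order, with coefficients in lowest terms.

Method: write R = a + b12*e1 e2 + b13*e1 e3 + b23*e2 e3 with a^2 + b12^2 + b13^2 + b23^2 = 1 (so R^-1 = ~R). Expanding the columns R e_j ~R gives tr M = 4a^2 - 1 and, from the antisymmetric part, M21 - M12 = -4a*b12, M13 - M31 = 4a*b13, M32 - M23 = -4a*b23.
Here tr M = 407/169, so a^2 = (1 + tr M)/4 = 144/169 and a = ±12/13. Taking a = 12/13: M21 - M12 = 0, M13 - M31 = -240/169, M32 - M23 = 0, giving b12 = 0, b13 = -5/13, b23 = 0, i.e. R = 12/13 - 5/13*e1 e3.
Its e1 e3 coefficient is negative, so report the other preimage -R.
Answer: -12/13 + 5/13*e1 e3. Key observation: the double cover Spin(3) -> SO(3) sends R and -R to the same matrix (trace 407/169 here), so the stated sign of the e1 e3 coefficient is what selects one sheet.


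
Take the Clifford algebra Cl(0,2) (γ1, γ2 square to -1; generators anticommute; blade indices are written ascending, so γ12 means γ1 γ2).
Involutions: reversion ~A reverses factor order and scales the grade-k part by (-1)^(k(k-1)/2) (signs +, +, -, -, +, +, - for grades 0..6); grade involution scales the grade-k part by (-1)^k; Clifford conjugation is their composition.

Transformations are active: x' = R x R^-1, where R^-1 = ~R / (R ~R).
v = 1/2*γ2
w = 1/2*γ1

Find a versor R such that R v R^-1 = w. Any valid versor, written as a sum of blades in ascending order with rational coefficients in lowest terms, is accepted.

A norm check does it: q(v) = q(w) = -1/4, hence R = v + w = 1/2*γ1 + 1/2*γ2 realises the map — parallel part kept, (v - w)/2 negated, v carried to w.
Answer: 1/2*γ1 + 1/2*γ2


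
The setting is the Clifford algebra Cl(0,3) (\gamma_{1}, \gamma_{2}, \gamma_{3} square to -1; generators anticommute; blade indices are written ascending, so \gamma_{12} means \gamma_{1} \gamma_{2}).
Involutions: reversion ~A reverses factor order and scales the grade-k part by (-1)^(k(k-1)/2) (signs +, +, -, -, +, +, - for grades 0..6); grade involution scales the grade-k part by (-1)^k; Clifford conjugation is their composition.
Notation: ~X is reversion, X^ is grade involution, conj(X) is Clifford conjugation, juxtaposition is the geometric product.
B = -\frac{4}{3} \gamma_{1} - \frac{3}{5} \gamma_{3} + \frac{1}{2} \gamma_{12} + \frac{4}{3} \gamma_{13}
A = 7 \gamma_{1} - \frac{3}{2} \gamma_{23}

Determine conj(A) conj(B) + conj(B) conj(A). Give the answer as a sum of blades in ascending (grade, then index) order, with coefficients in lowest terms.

first term: \frac{28}{3} - \frac{22}{5} \gamma_{2} - \frac{28}{3} \gamma_{3} + 2 \gamma_{12} - \frac{99}{20} \gamma_{13} + 2 \gamma_{123}
second term: \frac{28}{3} + \frac{22}{5} \gamma_{2} + \frac{28}{3} \gamma_{3} - 2 \gamma_{12} + \frac{99}{20} \gamma_{13} + 2 \gamma_{123}
Answer: \frac{56}{3} + 4 \gamma_{123}


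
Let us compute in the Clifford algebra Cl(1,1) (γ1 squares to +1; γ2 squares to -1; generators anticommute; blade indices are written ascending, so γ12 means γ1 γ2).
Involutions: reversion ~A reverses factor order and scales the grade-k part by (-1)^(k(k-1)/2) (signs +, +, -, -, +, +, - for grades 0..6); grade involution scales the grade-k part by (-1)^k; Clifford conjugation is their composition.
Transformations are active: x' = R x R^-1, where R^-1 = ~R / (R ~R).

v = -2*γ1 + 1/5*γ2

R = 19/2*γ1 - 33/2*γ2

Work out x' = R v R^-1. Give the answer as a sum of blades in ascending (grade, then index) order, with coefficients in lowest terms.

~R = 19/2*γ1 - 33/2*γ2, and R ~R = -182, so R^-1 = ~R / (-182).
R v = -157/10 - 311/10*γ12
Answer: 6623/1820*γ1 - 1109/364*γ2


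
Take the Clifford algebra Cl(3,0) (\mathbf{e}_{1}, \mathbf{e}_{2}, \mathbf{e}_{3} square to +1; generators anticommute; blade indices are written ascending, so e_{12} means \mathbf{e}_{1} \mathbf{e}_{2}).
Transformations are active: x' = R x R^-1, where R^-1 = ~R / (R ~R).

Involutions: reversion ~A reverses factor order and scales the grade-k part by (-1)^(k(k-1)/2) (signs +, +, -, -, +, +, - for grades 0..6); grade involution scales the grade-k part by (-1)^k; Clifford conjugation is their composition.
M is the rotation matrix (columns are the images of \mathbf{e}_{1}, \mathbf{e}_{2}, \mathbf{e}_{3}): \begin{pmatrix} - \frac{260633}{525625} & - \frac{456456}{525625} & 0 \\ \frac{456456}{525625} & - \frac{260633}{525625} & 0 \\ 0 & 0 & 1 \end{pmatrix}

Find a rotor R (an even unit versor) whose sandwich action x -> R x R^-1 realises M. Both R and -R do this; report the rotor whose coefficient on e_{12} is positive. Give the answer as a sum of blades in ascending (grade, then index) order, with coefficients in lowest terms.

Method: write R = a + b12*e_{12} + b13*e_{13} + b23*e_{23} with a^2 + b12^2 + b13^2 + b23^2 = 1 (so R^-1 = ~R). Expanding the columns R e_j ~R gives tr M = 4a^2 - 1 and, from the antisymmetric part, M21 - M12 = -4a*b12, M13 - M31 = 4a*b13, M32 - M23 = -4a*b23.
Here tr M = \frac{4359}{525625}, so a^2 = (1 + tr M)/4 = \frac{132496}{525625} and a = ±\frac{364}{725}. Taking a = \frac{364}{725}: M21 - M12 = \frac{912912}{525625}, M13 - M31 = 0, M32 - M23 = 0, giving b12 = -\frac{627}{725}, b13 = 0, b23 = 0, i.e. R = \frac{364}{725} - \frac{627}{725} e_{12}.
Its e_{12} coefficient is negative, so report the other preimage -R.
Answer: -\frac{364}{725} + \frac{627}{725} e_{12}. Recall the cover is two-to-one: with M of trace \frac{4359}{525625}, both preimages act alike, and the stated e_{12} sign chooses the sheet.


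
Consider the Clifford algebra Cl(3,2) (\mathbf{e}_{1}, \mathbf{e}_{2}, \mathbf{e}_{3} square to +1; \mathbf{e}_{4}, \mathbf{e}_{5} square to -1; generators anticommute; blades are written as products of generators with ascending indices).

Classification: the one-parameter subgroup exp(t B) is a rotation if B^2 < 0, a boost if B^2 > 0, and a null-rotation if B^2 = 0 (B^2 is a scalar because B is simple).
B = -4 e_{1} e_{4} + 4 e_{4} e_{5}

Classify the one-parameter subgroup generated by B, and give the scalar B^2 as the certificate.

B^2 term by term: the squares give (-4)^2*(e_{1} e_{4})^2 + (4)^2*(e_{4} e_{5})^2 = 16*(+1) + 16*(-1) = 0 (each basis 2-blade squares to minus the product of its generators' squares); cross terms between blades sharing an index anticommute and cancel. So B^2 = 0.
Answer: null-rotation, certificate B^2 = 0. The class reads off the invariant scalar 0 directly.


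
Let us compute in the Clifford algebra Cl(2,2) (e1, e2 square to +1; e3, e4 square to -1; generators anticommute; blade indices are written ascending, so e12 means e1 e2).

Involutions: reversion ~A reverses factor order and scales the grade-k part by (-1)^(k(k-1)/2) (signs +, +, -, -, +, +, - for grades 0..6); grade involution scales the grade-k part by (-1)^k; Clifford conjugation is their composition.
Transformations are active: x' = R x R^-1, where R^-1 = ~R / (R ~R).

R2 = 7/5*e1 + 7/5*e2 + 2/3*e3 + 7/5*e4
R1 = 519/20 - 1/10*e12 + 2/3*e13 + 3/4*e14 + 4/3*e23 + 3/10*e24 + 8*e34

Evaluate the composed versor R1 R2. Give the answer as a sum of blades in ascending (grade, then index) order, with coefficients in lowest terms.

Distribute over the terms of R2 (each basis-blade product reordered to ascending indices, repeated generators contracted through their squares):
R1 (7/5*e1) = 3633/100*e1 + 7/50*e2 - 14/15*e3 - 21/20*e4 + 28/15*e123 + 21/50*e124 + 56/5*e134
R1 (7/5*e2) = -7/50*e1 + 3633/100*e2 - 28/15*e3 - 21/50*e4 - 14/15*e123 - 21/20*e124 + 56/5*e234
R1 (2/3*e3) = -4/9*e1 - 8/9*e2 + 173/10*e3 + 16/3*e4 - 1/15*e123 - 1/2*e134 - 1/5*e234
R1 (7/5*e4) = -21/20*e1 - 21/50*e2 - 56/5*e3 + 3633/100*e4 - 7/50*e124 + 14/15*e134 + 28/15*e234
Summing the partial products and collecting blades:
Answer: 15613/450*e1 + 6329/180*e2 + 33/10*e3 + 6029/150*e4 + 13/15*e123 - 77/100*e124 + 349/30*e134 + 193/15*e234


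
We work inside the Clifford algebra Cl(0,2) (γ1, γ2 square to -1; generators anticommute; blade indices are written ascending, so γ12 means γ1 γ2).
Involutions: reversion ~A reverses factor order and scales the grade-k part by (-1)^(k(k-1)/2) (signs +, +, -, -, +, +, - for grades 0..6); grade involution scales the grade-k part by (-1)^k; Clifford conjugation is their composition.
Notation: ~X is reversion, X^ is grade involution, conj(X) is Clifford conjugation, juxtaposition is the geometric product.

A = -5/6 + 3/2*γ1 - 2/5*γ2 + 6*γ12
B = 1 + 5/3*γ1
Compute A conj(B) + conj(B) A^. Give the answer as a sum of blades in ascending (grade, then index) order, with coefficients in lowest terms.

first term: 5/3 + 26/9*γ1 - 52/5*γ2 + 16/3*γ12
second term: -10/3 - 1/9*γ1 + 52/5*γ2 + 16/3*γ12
Answer: -5/3 + 25/9*γ1 + 32/3*γ12


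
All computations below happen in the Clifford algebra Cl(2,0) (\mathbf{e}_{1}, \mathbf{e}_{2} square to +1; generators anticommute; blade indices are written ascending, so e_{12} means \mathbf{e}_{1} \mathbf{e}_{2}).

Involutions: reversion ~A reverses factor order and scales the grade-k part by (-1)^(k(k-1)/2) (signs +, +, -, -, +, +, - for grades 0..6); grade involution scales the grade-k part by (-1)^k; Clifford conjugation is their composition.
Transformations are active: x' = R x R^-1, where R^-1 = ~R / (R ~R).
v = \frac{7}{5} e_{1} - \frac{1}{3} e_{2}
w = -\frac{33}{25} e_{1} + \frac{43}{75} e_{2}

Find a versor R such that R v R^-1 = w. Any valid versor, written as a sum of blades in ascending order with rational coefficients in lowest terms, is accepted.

R = v + w = \frac{2}{25} e_{1} + \frac{6}{25} e_{2} works: the equal norms (\frac{466}{225}) guarantee its sandwich swaps v into w.
Answer: \frac{2}{25} e_{1} + \frac{6}{25} e_{2}


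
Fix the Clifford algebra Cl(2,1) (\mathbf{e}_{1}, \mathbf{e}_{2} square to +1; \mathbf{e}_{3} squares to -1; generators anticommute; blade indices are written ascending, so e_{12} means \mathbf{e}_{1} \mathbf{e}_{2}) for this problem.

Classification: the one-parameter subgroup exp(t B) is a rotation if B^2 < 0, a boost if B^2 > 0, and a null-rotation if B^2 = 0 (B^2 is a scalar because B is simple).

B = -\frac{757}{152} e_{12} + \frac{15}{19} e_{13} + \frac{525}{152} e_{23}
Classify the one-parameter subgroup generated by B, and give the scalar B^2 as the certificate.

B^2 term by term: the squares give (-\frac{757}{152})^2*(e_{12})^2 + (\frac{15}{19})^2*(e_{13})^2 + (\frac{525}{152})^2*(e_{23})^2 = \frac{573049}{23104}*(-1) + \frac{225}{361}*(+1) + \frac{275625}{23104}*(+1) = -\frac{49}{4} (each basis 2-blade squares to minus the product of its generators' squares); cross terms between blades sharing an index anticommute and cancel. So B^2 = -\frac{49}{4}.
Answer: rotation, certificate B^2 = -\frac{49}{4}. Check the certificate: B^2 = -\frac{49}{4}, and that sign is decisive whatever form B takes.


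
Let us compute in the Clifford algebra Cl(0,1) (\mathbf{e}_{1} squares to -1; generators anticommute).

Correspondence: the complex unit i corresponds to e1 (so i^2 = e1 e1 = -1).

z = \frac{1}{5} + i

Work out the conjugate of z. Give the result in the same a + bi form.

In blades: z = \frac{1}{5} + e_{1}.
Conjugation here is Clifford conjugation: the scalar is fixed and the grade-1 and grade-2 blades all flip sign, giving \frac{1}{5} - e_{1}; translating back:
Answer: \frac{1}{5} - i


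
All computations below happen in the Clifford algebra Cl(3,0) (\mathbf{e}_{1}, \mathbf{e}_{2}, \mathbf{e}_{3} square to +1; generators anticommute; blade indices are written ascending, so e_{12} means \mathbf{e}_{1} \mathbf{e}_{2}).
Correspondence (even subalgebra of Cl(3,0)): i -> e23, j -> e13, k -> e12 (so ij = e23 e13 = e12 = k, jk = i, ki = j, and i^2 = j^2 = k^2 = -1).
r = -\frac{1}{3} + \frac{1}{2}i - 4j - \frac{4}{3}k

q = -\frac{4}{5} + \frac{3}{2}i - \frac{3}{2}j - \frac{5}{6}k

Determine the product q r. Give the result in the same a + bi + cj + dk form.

In blades: q = -\frac{4}{5} - \frac{5}{6} e_{12} - \frac{3}{2} e_{13} + \frac{3}{2} e_{23}, r = -\frac{1}{3} - \frac{4}{3} e_{12} - 4 e_{13} + \frac{1}{2} e_{23}.
Distribute q over r term by term (generator squares from the signature, products reordered to ascending indices): (-\frac{4}{5})*r = \frac{4}{15} + \frac{16}{15} e_{12} + \frac{16}{5} e_{13} - \frac{2}{5} e_{23}; (-\frac{5}{6} e_{12})*r = -\frac{10}{9} + \frac{5}{18} e_{12} - \frac{5}{12} e_{13} - \frac{10}{3} e_{23}; (-\frac{3}{2} e_{13})*r = -6 + \frac{3}{4} e_{12} + \frac{1}{2} e_{13} + 2 e_{23}; (\frac{3}{2} e_{23})*r = -\frac{3}{4} - 6 e_{12} + 2 e_{13} - \frac{1}{2} e_{23}.
Sum: -\frac{1367}{180} - \frac{703}{180} e_{12} + \frac{317}{60} e_{13} - \frac{67}{30} e_{23}; translating back through the correspondence:
Answer: -\frac{1367}{180} - \frac{67}{30}i + \frac{317}{60}j - \frac{703}{180}k


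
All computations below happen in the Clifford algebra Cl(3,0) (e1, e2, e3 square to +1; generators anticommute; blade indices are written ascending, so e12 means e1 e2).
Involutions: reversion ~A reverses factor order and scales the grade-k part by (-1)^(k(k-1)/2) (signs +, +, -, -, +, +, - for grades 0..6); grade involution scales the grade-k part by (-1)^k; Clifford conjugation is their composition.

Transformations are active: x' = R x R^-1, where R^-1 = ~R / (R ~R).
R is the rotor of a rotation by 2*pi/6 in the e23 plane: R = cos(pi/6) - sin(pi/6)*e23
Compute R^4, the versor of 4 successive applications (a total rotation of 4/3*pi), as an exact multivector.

The rotor phase is half the rotation angle and phases add under composition, so 4 steps in the e23 plane accumulate phase 4*(pi/6) = 2*pi/3: R^4 = cos(2*pi/3) - sin(2*pi/3)*e23.
cos(2*pi/3) = -1/2 and sin(2*pi/3) = sqrt(3)/2, so R^4 = -1/2 - sqrt(3)/2*e23. The net rotation is 4/3*pi; the rotor keeps the half-angle phase exactly.
Answer: -1/2 - sqrt(3)/2*e23


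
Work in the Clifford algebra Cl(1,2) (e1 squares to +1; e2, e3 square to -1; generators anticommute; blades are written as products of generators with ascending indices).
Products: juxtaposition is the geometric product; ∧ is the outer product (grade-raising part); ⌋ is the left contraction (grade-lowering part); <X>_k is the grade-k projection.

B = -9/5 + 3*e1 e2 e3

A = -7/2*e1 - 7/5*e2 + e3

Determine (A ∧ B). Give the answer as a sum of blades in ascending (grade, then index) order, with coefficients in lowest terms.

step 1: 63/10*e1 + 63/25*e2 - 9/5*e3
Answer: 63/10*e1 + 63/25*e2 - 9/5*e3


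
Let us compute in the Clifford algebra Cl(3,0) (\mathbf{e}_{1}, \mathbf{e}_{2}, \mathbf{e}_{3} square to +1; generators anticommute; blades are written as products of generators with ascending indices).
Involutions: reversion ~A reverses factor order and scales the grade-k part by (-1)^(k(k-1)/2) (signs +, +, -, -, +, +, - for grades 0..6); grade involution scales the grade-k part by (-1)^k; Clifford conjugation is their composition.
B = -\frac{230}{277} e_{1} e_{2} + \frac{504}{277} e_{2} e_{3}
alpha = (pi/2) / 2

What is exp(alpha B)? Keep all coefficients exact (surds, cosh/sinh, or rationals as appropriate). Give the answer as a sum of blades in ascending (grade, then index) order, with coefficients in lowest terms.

B^2 term by term: the squares give (-\frac{230}{277})^2*(e_{1} e_{2})^2 + (\frac{504}{277})^2*(e_{2} e_{3})^2 = \frac{52900}{76729}*(-1) + \frac{254016}{76729}*(-1) = -4 (each basis 2-blade squares to minus the product of its generators' squares); cross terms between blades sharing an index anticommute and cancel. So B^2 = -4.
B^2 = -4 — since the square is negative, the closed form is circular: l = 2, alpha*l = \frac{\pi}{2}, so exp(alpha B) = cos(\frac{\pi}{2}) + (sin(\frac{\pi}{2})/2)*B = 0 + (\frac{1}{2})*B.
Answer: - \frac{115}{277} e_{1} e_{2} + \frac{252}{277} e_{2} e_{3}


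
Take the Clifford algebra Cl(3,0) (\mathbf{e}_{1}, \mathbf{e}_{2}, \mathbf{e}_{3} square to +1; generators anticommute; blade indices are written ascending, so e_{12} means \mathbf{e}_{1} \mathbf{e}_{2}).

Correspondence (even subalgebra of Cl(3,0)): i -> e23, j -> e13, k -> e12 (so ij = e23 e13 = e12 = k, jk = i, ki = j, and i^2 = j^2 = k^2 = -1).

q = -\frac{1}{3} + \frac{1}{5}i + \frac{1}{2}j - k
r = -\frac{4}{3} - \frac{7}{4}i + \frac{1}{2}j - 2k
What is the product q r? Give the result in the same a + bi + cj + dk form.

In blades: q = -\frac{1}{3} - e_{12} + \frac{1}{2} e_{13} + \frac{1}{5} e_{23}, r = -\frac{4}{3} - 2 e_{12} + \frac{1}{2} e_{13} - \frac{7}{4} e_{23}.
Distribute q over r term by term (generator squares from the signature, products reordered to ascending indices): (-\frac{1}{3})*r = \frac{4}{9} + \frac{2}{3} e_{12} - \frac{1}{6} e_{13} + \frac{7}{12} e_{23}; (-e_{12})*r = -2 + \frac{4}{3} e_{12} + \frac{7}{4} e_{13} + \frac{1}{2} e_{23}; (\frac{1}{2} e_{13})*r = -\frac{1}{4} + \frac{7}{8} e_{12} - \frac{2}{3} e_{13} - e_{23}; (\frac{1}{5} e_{23})*r = \frac{7}{20} + \frac{1}{10} e_{12} + \frac{2}{5} e_{13} - \frac{4}{15} e_{23}.
Sum: -\frac{131}{90} + \frac{119}{40} e_{12} + \frac{79}{60} e_{13} - \frac{11}{60} e_{23}; translating back through the correspondence:
Answer: -\frac{131}{90} - \frac{11}{60}i + \frac{79}{60}j + \frac{119}{40}k
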